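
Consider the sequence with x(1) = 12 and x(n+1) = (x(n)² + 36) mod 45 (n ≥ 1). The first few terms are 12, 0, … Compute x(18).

36

Listing terms: x(1) = 12, x(2) = 0, x(3) = 36, x(4) = 27, x(5) = 0.
Since x(5) = x(2) = 0, the sequence is eventually periodic: after a pre-period of length 1 it cycles with period 3.
For n ≥ 2, x(n) depends only on (n - 2) mod 3. (18 - 2) mod 3 = 1, so x(18) = x(3) = 36.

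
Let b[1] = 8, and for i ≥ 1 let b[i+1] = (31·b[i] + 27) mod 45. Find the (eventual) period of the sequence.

15

Listing terms: b[1] = 8,  b[2] = 5,  b[3] = 2,  b[4] = 44,  b[5] = 41,  b[6] = 38,  b[7] = 35,  b[8] = 32,  b[9] = 29,  b[10] = 26,  b[11] = 23,  b[12] = 20,  b[13] = 17,  b[14] = 14,  b[15] = 11,  b[16] = 8.
The sequence repeats with period 15.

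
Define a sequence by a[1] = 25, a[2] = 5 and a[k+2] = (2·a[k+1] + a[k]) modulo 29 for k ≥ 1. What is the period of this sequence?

20

Listing terms: a[1] = 25; a[2] = 5; a[3] = 6; a[4] = 17; a[5] = 11; a[6] = 10; a[7] = 2; a[8] = 14; a[9] = 1; a[10] = 16; a[11] = 4; a[12] = 24; a[13] = 23; a[14] = 12; a[15] = 18; a[16] = 19; a[17] = 27; a[18] = 15; a[19] = 28; a[20] = 13; a[21] = 25; a[22] = 5.
The sequence repeats with period 20.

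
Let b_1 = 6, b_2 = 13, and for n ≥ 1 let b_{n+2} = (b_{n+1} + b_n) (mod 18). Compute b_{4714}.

10

We have b_1 = 6; b_2 = 13; b_3 = 1; b_4 = 14; b_5 = 15; b_6 = 11; b_7 = 8; b_8 = 1; b_9 = 9; b_{10} = 10; b_{11} = 1; b_{12} = 11; b_{13} = 12; b_{14} = 5; b_{15} = 17; b_{16} = 4; b_{17} = 3; b_{18} = 7; b_{19} = 10; b_{20} = 17; b_{21} = 9; b_{22} = 8; b_{23} = 17; b_{24} = 7; b_{25} = 6; b_{26} = 13.
The sequence repeats with period 24.
(4714 - 1) mod 24 = 9, so b_{4714} = b_{10} = 10.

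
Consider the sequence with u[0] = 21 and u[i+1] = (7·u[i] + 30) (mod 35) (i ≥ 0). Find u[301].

2

Listing terms: u[0] = 21,  u[1] = 2,  u[2] = 9,  u[3] = 23,  u[4] = 16,  u[5] = 2.
Since u[5] = u[1] = 2, the sequence is eventually periodic: after a pre-period of length 1 it cycles with period 4.
For i ≥ 1, u[i] depends only on (i - 1) mod 4. (301 - 1) mod 4 = 0, so u[301] = u[1] = 2.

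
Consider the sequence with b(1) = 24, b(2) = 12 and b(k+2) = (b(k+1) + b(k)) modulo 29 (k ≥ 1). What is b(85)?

We have b(1) = 24; b(2) = 12; b(3) = 7; b(4) = 19; b(5) = 26; b(6) = 16; b(7) = 13; b(8) = 0; b(9) = 13; b(10) = 13; b(11) = 26; b(12) = 10; b(13) = 7; b(14) = 17; b(15) = 24; b(16) = 12.
The sequence repeats with period 14.
(85 - 1) mod 14 = 0, so b(85) = b(1) = 24.

24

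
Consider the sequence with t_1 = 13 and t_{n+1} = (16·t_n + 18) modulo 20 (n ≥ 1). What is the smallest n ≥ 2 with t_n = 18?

6

Computing terms: t_1 = 13; t_2 = 6; t_3 = 14; t_4 = 2; t_5 = 10; t_6 = 18; t_7 = 6.
Since t_7 = t_2 = 6, the sequence is eventually periodic: after a pre-period of length 1 it cycles with period 5.
The value 18 first appears (with n ≥ 2) at t_6.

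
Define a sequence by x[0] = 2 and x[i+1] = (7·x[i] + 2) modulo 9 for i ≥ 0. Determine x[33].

Computing terms: x[0] = 2, x[1] = 7, x[2] = 6, x[3] = 8, x[4] = 4, x[5] = 3, x[6] = 5, x[7] = 1, x[8] = 0, x[9] = 2.
Since x[9] = x[0] = 2, the sequence is periodic with period 9.
(33 - 0) mod 9 = 6, so x[33] = x[6] = 5.

5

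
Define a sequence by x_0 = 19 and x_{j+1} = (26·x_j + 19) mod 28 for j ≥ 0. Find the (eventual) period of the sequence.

We have x_0 = 19,  x_1 = 9,  x_2 = 1,  x_3 = 17,  x_4 = 13,  x_5 = 21,  x_6 = 5,  x_7 = 9.
Since x_7 = x_1 = 9, the sequence is eventually periodic: after a pre-period of length 1 it cycles with period 6.

6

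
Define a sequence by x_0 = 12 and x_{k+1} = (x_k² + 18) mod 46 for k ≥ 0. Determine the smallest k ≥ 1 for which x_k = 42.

2

Listing terms: x_0 = 12; x_1 = 24; x_2 = 42; x_3 = 34; x_4 = 24.
Since x_4 = x_1 = 24, the sequence is eventually periodic: after a pre-period of length 1 it cycles with period 3.
The value 42 first appears (with k ≥ 1) at x_2.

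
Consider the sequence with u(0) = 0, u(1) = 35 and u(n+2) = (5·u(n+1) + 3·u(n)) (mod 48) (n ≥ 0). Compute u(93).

44

We have u(0) = 0,  u(1) = 35,  u(2) = 31,  u(3) = 20,  u(4) = 1,  u(5) = 17,  u(6) = 40,  u(7) = 11,  u(8) = 31,  u(9) = 44,  u(10) = 25,  u(11) = 17,  u(12) = 16,  u(13) = 35,  u(14) = 31.
Since (u(13), u(14)) = (u(1), u(2)) = (35, 31) (two consecutive terms determine the rest), the sequence is eventually periodic: after a pre-period of length 1 it cycles with period 12.
For n ≥ 1, u(n) depends only on (n - 1) mod 12. (93 - 1) mod 12 = 8, so u(93) = u(9) = 44.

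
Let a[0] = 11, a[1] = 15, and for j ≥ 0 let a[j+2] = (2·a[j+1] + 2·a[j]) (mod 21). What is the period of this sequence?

48

We have a[0] = 11; a[1] = 15; a[2] = 10; a[3] = 8; a[4] = 15; a[5] = 4; a[6] = 17; a[7] = 0; a[8] = 13; a[9] = 5; a[10] = 15; a[11] = 19; a[12] = 5; a[13] = 6; a[14] = 1; a[15] = 14; a[16] = 9; a[17] = 4; a[18] = 5; a[19] = 18; a[20] = 4; a[21] = 2; a[22] = 12; a[23] = 7; a[24] = 17; a[25] = 6; a[26] = 4; a[27] = 20; a[28] = 6; a[29] = 10; a[30] = 11; a[31] = 0; a[32] = 1; a[33] = 2; a[34] = 6; a[35] = 16; a[36] = 2; a[37] = 15; a[38] = 13; a[39] = 14; a[40] = 12; a[41] = 10; a[42] = 2; a[43] = 3; a[44] = 10; a[45] = 5; a[46] = 9; a[47] = 7; a[48] = 11; a[49] = 15.
Since (a[48], a[49]) = (a[0], a[1]) = (11, 15) (two consecutive terms determine the rest), the sequence is periodic with period 48.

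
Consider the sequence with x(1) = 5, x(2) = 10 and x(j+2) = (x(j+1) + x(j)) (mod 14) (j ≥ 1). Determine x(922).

11

Computing terms: x(1) = 5,  x(2) = 10,  x(3) = 1,  x(4) = 11,  x(5) = 12,  x(6) = 9,  x(7) = 7,  x(8) = 2,  x(9) = 9,  x(10) = 11,  x(11) = 6,  x(12) = 3,  x(13) = 9,  x(14) = 12,  x(15) = 7,  x(16) = 5,  x(17) = 12,  x(18) = 3,  x(19) = 1,  x(20) = 4,  x(21) = 5,  x(22) = 9,  x(23) = 0,  x(24) = 9,  x(25) = 9,  x(26) = 4,  x(27) = 13,  x(28) = 3,  x(29) = 2,  x(30) = 5,  x(31) = 7,  x(32) = 12,  x(33) = 5,  x(34) = 3,  x(35) = 8,  x(36) = 11,  x(37) = 5,  x(38) = 2,  x(39) = 7,  x(40) = 9,  x(41) = 2,  x(42) = 11,  x(43) = 13,  x(44) = 10,  x(45) = 9,  x(46) = 5,  x(47) = 0,  x(48) = 5,  x(49) = 5,  x(50) = 10.
The sequence repeats with period 48.
(922 - 1) mod 48 = 9, so x(922) = x(10) = 11.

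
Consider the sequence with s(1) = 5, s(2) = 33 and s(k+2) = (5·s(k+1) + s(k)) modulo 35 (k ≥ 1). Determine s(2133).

30

Listing terms: s(1) = 5; s(2) = 33; s(3) = 30; s(4) = 8; s(5) = 0; s(6) = 8; s(7) = 5; s(8) = 33.
Since (s(7), s(8)) = (s(1), s(2)) = (5, 33) (two consecutive terms determine the rest), the sequence is periodic with period 6.
(2133 - 1) mod 6 = 2, so s(2133) = s(3) = 30.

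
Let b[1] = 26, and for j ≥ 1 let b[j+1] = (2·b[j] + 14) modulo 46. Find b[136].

30

Listing terms: b[1] = 26, b[2] = 20, b[3] = 8, b[4] = 30, b[5] = 28, b[6] = 24, b[7] = 16, b[8] = 0, b[9] = 14, b[10] = 42, b[11] = 6, b[12] = 26.
Since b[12] = b[1] = 26, the sequence is periodic with period 11.
So b[136] = b[1 + ((136-1) mod 11)] = b[4] = 30.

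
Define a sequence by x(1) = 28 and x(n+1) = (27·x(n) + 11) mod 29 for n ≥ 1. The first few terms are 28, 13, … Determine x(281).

Listing terms: x(1) = 28,  x(2) = 13,  x(3) = 14,  x(4) = 12,  x(5) = 16,  x(6) = 8,  x(7) = 24,  x(8) = 21,  x(9) = 27,  x(10) = 15,  x(11) = 10,  x(12) = 20,  x(13) = 0,  x(14) = 11,  x(15) = 18,  x(16) = 4,  x(17) = 3,  x(18) = 5,  x(19) = 1,  x(20) = 9,  x(21) = 22,  x(22) = 25,  x(23) = 19,  x(24) = 2,  x(25) = 7,  x(26) = 26,  x(27) = 17,  x(28) = 6,  x(29) = 28.
The sequence repeats with period 28.
So x(281) = x(1 + ((281-1) mod 28)) = x(1) = 28.

28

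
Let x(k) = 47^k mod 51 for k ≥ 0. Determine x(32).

We have x(0) = 1; x(1) = 47; x(2) = 16; x(3) = 38; x(4) = 1.
The sequence repeats with period 4.
So x(32) = x(0 + ((32-0) mod 4)) = x(0) = 1.

1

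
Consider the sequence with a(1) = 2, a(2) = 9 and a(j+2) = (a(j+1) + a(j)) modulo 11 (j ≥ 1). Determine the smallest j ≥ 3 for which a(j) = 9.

Computing terms: a(1) = 2, a(2) = 9, a(3) = 0, a(4) = 9, a(5) = 9, a(6) = 7, a(7) = 5, a(8) = 1, a(9) = 6, a(10) = 7, a(11) = 2, a(12) = 9.
Since (a(11), a(12)) = (a(1), a(2)) = (2, 9) (two consecutive terms determine the rest), the sequence is periodic with period 10.
The value 9 first appears (with j ≥ 3) at a(4).

4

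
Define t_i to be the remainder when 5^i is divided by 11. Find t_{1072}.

t_1 = 5,  t_2 = 3,  t_3 = 4,  t_4 = 9,  t_5 = 1,  t_6 = 5.
Since t_6 = t_1 = 5, the sequence is periodic with period 5.
So t_{1072} = t_{1 + ((1072-1) mod 5)} = t_2 = 3.

3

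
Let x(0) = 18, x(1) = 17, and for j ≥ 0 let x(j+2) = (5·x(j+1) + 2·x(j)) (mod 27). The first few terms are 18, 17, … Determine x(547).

26

We have x(0) = 18; x(1) = 17; x(2) = 13; x(3) = 18; x(4) = 8; x(5) = 22; x(6) = 18; x(7) = 26; x(8) = 4; x(9) = 18; x(10) = 17.
The sequence repeats with period 9.
So x(547) = x(0 + ((547-0) mod 9)) = x(7) = 26.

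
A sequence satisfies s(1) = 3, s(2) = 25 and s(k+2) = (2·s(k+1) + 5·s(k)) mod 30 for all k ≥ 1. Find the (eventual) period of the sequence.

Listing terms: s(1) = 3; s(2) = 25; s(3) = 5; s(4) = 15; s(5) = 25; s(6) = 5.
Since (s(5), s(6)) = (s(2), s(3)) = (25, 5) (two consecutive terms determine the rest), the sequence is eventually periodic: after a pre-period of length 1 it cycles with period 3.

3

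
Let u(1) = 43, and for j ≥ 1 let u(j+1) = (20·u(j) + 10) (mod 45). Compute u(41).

Computing terms: u(1) = 43; u(2) = 15; u(3) = 40; u(4) = 0; u(5) = 10; u(6) = 30; u(7) = 25; u(8) = 15.
Since u(8) = u(2) = 15, the sequence is eventually periodic: after a pre-period of length 1 it cycles with period 6.
For j ≥ 2, u(j) depends only on (j - 2) mod 6. (41 - 2) mod 6 = 3, so u(41) = u(5) = 10.

10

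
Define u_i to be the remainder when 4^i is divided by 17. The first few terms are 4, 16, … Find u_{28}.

1

u_1 = 4, u_2 = 16, u_3 = 13, u_4 = 1, u_5 = 4.
Since u_5 = u_1 = 4, the sequence is periodic with period 4.
So u_{28} = u_{1 + ((28-1) mod 4)} = u_4 = 1.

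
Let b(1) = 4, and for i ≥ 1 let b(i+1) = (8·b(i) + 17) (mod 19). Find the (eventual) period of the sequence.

6

Computing terms: b(1) = 4,  b(2) = 11,  b(3) = 10,  b(4) = 2,  b(5) = 14,  b(6) = 15,  b(7) = 4.
Since b(7) = b(1) = 4, the sequence is periodic with period 6.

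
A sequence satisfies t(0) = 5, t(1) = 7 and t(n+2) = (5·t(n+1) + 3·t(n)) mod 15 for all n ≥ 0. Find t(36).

5

Computing terms: t(0) = 5; t(1) = 7; t(2) = 5; t(3) = 1; t(4) = 5; t(5) = 13; t(6) = 5; t(7) = 4; t(8) = 5; t(9) = 7.
The sequence repeats with period 8.
(36 - 0) mod 8 = 4, so t(36) = t(4) = 5.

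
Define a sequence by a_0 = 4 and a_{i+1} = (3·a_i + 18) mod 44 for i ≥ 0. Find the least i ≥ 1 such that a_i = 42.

We have a_0 = 4,  a_1 = 30,  a_2 = 20,  a_3 = 34,  a_4 = 32,  a_5 = 26,  a_6 = 8,  a_7 = 42,  a_8 = 12,  a_9 = 10,  a_{10} = 4.
The sequence repeats with period 10.
The value 42 first appears (with i ≥ 1) at a_7.

7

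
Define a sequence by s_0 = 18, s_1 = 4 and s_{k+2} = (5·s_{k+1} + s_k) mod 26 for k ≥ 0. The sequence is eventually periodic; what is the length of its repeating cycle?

12

Listing terms: s_0 = 18; s_1 = 4; s_2 = 12; s_3 = 12; s_4 = 20; s_5 = 8; s_6 = 8; s_7 = 22; s_8 = 14; s_9 = 14; s_{10} = 6; s_{11} = 18; s_{12} = 18; s_{13} = 4.
The sequence repeats with period 12.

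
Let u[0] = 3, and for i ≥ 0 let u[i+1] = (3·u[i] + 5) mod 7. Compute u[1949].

u[0] = 3, u[1] = 0, u[2] = 5, u[3] = 6, u[4] = 2, u[5] = 4, u[6] = 3.
The sequence repeats with period 6.
(1949 - 0) mod 6 = 5, so u[1949] = u[5] = 4.

4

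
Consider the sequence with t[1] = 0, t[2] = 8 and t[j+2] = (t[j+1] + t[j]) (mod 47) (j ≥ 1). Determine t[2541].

t[1] = 0; t[2] = 8; t[3] = 8; t[4] = 16; t[5] = 24; t[6] = 40; t[7] = 17; t[8] = 10; t[9] = 27; t[10] = 37; t[11] = 17; t[12] = 7; t[13] = 24; t[14] = 31; t[15] = 8; t[16] = 39; t[17] = 0; t[18] = 39; t[19] = 39; t[20] = 31; t[21] = 23; t[22] = 7; t[23] = 30; t[24] = 37; t[25] = 20; t[26] = 10; t[27] = 30; t[28] = 40; t[29] = 23; t[30] = 16; t[31] = 39; t[32] = 8; t[33] = 0; t[34] = 8.
The sequence repeats with period 32.
So t[2541] = t[1 + ((2541-1) mod 32)] = t[13] = 24.

24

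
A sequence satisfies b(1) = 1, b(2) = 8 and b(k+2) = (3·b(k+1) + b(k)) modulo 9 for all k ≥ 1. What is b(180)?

5

Computing terms: b(1) = 1, b(2) = 8, b(3) = 7, b(4) = 2, b(5) = 4, b(6) = 5, b(7) = 1, b(8) = 8.
Since (b(7), b(8)) = (b(1), b(2)) = (1, 8) (two consecutive terms determine the rest), the sequence is periodic with period 6.
(180 - 1) mod 6 = 5, so b(180) = b(6) = 5.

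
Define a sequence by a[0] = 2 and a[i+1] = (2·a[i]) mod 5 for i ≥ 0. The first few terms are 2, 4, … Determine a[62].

We have a[0] = 2, a[1] = 4, a[2] = 3, a[3] = 1, a[4] = 2.
Since a[4] = a[0] = 2, the sequence is periodic with period 4.
(62 - 0) mod 4 = 2, so a[62] = a[2] = 3.

3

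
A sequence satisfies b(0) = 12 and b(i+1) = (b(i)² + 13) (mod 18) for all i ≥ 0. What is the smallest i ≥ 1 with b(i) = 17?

Listing terms: b(0) = 12; b(1) = 13; b(2) = 2; b(3) = 17; b(4) = 14; b(5) = 11; b(6) = 8; b(7) = 5; b(8) = 2.
Since b(8) = b(2) = 2, the sequence is eventually periodic: after a pre-period of length 2 it cycles with period 6.
The value 17 first appears (with i ≥ 1) at b(3).

3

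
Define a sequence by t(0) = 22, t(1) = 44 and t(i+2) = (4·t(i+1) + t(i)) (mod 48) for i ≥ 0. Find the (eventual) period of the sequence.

t(0) = 22,  t(1) = 44,  t(2) = 6,  t(3) = 20,  t(4) = 38,  t(5) = 28,  t(6) = 6,  t(7) = 4,  t(8) = 22,  t(9) = 44.
Since (t(8), t(9)) = (t(0), t(1)) = (22, 44) (two consecutive terms determine the rest), the sequence is periodic with period 8.

8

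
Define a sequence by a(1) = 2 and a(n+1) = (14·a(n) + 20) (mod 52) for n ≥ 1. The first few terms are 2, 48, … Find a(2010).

12

Listing terms: a(1) = 2, a(2) = 48, a(3) = 16, a(4) = 36, a(5) = 4, a(6) = 24, a(7) = 44, a(8) = 12, a(9) = 32, a(10) = 0, a(11) = 20, a(12) = 40, a(13) = 8, a(14) = 28, a(15) = 48.
Since a(15) = a(2) = 48, the sequence is eventually periodic: after a pre-period of length 1 it cycles with period 13.
For n ≥ 2, a(n) depends only on (n - 2) mod 13. (2010 - 2) mod 13 = 6, so a(2010) = a(8) = 12.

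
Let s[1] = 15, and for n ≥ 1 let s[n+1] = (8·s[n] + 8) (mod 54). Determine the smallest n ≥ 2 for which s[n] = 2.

4

We have s[1] = 15; s[2] = 20; s[3] = 6; s[4] = 2; s[5] = 24; s[6] = 38; s[7] = 42; s[8] = 20.
Since s[8] = s[2] = 20, the sequence is eventually periodic: after a pre-period of length 1 it cycles with period 6.
The value 2 first appears (with n ≥ 2) at s[4].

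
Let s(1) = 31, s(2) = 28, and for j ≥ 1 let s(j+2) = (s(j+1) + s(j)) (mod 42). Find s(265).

25

Computing terms: s(1) = 31; s(2) = 28; s(3) = 17; s(4) = 3; s(5) = 20; s(6) = 23; s(7) = 1; s(8) = 24; s(9) = 25; s(10) = 7; s(11) = 32; s(12) = 39; s(13) = 29; s(14) = 26; s(15) = 13; s(16) = 39; s(17) = 10; s(18) = 7; s(19) = 17; s(20) = 24; s(21) = 41; s(22) = 23; s(23) = 22; s(24) = 3; s(25) = 25; s(26) = 28; s(27) = 11; s(28) = 39; s(29) = 8; s(30) = 5; s(31) = 13; s(32) = 18; s(33) = 31; s(34) = 7; s(35) = 38; s(36) = 3; s(37) = 41; s(38) = 2; s(39) = 1; s(40) = 3; s(41) = 4; s(42) = 7; s(43) = 11; s(44) = 18; s(45) = 29; s(46) = 5; s(47) = 34; s(48) = 39; s(49) = 31; s(50) = 28.
Since (s(49), s(50)) = (s(1), s(2)) = (31, 28) (two consecutive terms determine the rest), the sequence is periodic with period 48.
So s(265) = s(1 + ((265-1) mod 48)) = s(25) = 25.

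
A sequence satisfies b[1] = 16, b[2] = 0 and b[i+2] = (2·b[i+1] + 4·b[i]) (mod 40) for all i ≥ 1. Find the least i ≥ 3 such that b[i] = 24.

3

b[1] = 16; b[2] = 0; b[3] = 24; b[4] = 8; b[5] = 32; b[6] = 16; b[7] = 0.
Since (b[6], b[7]) = (b[1], b[2]) = (16, 0) (two consecutive terms determine the rest), the sequence is periodic with period 5.
The value 24 first appears (with i ≥ 3) at b[3].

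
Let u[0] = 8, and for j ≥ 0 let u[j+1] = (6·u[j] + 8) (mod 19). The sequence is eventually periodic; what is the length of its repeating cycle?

9

Listing terms: u[0] = 8, u[1] = 18, u[2] = 2, u[3] = 1, u[4] = 14, u[5] = 16, u[6] = 9, u[7] = 5, u[8] = 0, u[9] = 8.
The sequence repeats with period 9.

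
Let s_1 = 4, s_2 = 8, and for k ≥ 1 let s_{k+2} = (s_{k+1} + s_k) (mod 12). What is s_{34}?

8

s_1 = 4, s_2 = 8, s_3 = 0, s_4 = 8, s_5 = 8, s_6 = 4, s_7 = 0, s_8 = 4, s_9 = 4, s_{10} = 8.
The sequence repeats with period 8.
(34 - 1) mod 8 = 1, so s_{34} = s_2 = 8.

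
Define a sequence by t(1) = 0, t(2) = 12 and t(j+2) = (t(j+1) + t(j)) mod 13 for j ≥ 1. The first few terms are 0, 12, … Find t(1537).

Listing terms: t(1) = 0,  t(2) = 12,  t(3) = 12,  t(4) = 11,  t(5) = 10,  t(6) = 8,  t(7) = 5,  t(8) = 0,  t(9) = 5,  t(10) = 5,  t(11) = 10,  t(12) = 2,  t(13) = 12,  t(14) = 1,  t(15) = 0,  t(16) = 1,  t(17) = 1,  t(18) = 2,  t(19) = 3,  t(20) = 5,  t(21) = 8,  t(22) = 0,  t(23) = 8,  t(24) = 8,  t(25) = 3,  t(26) = 11,  t(27) = 1,  t(28) = 12,  t(29) = 0,  t(30) = 12.
Since (t(29), t(30)) = (t(1), t(2)) = (0, 12) (two consecutive terms determine the rest), the sequence is periodic with period 28.
(1537 - 1) mod 28 = 24, so t(1537) = t(25) = 3.

3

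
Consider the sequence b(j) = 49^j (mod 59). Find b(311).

4

Listing terms: b(1) = 49, b(2) = 41, b(3) = 3, b(4) = 29, b(5) = 5, b(6) = 9, b(7) = 28, b(8) = 15, b(9) = 27, b(10) = 25, b(11) = 45, b(12) = 22, b(13) = 16, b(14) = 17, b(15) = 7, b(16) = 48, b(17) = 51, b(18) = 21, b(19) = 26, b(20) = 35, b(21) = 4, b(22) = 19, b(23) = 46, b(24) = 12, b(25) = 57, b(26) = 20, b(27) = 36, b(28) = 53, b(29) = 1, b(30) = 49.
Since b(30) = b(1) = 49, the sequence is periodic with period 29.
So b(311) = b(1 + ((311-1) mod 29)) = b(21) = 4.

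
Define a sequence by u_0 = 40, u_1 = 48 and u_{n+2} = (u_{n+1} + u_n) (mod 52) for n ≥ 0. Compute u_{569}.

28

Listing terms: u_0 = 40, u_1 = 48, u_2 = 36, u_3 = 32, u_4 = 16, u_5 = 48, u_6 = 12, u_7 = 8, u_8 = 20, u_9 = 28, u_{10} = 48, u_{11} = 24, u_{12} = 20, u_{13} = 44, u_{14} = 12, u_{15} = 4, u_{16} = 16, u_{17} = 20, u_{18} = 36, u_{19} = 4, u_{20} = 40, u_{21} = 44, u_{22} = 32, u_{23} = 24, u_{24} = 4, u_{25} = 28, u_{26} = 32, u_{27} = 8, u_{28} = 40, u_{29} = 48.
Since (u_{28}, u_{29}) = (u_0, u_1) = (40, 48) (two consecutive terms determine the rest), the sequence is periodic with period 28.
So u_{569} = u_{0 + ((569-0) mod 28)} = u_9 = 28.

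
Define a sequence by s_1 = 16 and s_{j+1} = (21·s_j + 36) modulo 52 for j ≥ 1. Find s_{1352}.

s_1 = 16, s_2 = 8, s_3 = 48, s_4 = 4, s_5 = 16.
The sequence repeats with period 4.
So s_{1352} = s_{1 + ((1352-1) mod 4)} = s_4 = 4.

4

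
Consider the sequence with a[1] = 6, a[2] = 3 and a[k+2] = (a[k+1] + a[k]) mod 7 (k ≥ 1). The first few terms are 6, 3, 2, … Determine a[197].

0

We have a[1] = 6,  a[2] = 3,  a[3] = 2,  a[4] = 5,  a[5] = 0,  a[6] = 5,  a[7] = 5,  a[8] = 3,  a[9] = 1,  a[10] = 4,  a[11] = 5,  a[12] = 2,  a[13] = 0,  a[14] = 2,  a[15] = 2,  a[16] = 4,  a[17] = 6,  a[18] = 3.
Since (a[17], a[18]) = (a[1], a[2]) = (6, 3) (two consecutive terms determine the rest), the sequence is periodic with period 16.
So a[197] = a[1 + ((197-1) mod 16)] = a[5] = 0.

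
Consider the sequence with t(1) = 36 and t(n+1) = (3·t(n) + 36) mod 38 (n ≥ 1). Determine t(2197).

Computing terms: t(1) = 36, t(2) = 30, t(3) = 12, t(4) = 34, t(5) = 24, t(6) = 32, t(7) = 18, t(8) = 14, t(9) = 2, t(10) = 4, t(11) = 10, t(12) = 28, t(13) = 6, t(14) = 16, t(15) = 8, t(16) = 22, t(17) = 26, t(18) = 0, t(19) = 36.
Since t(19) = t(1) = 36, the sequence is periodic with period 18.
So t(2197) = t(1 + ((2197-1) mod 18)) = t(1) = 36.

36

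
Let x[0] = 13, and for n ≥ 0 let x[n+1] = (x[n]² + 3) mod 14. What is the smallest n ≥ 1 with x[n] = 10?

7

We have x[0] = 13,  x[1] = 4,  x[2] = 5,  x[3] = 0,  x[4] = 3,  x[5] = 12,  x[6] = 7,  x[7] = 10,  x[8] = 5.
Since x[8] = x[2] = 5, the sequence is eventually periodic: after a pre-period of length 2 it cycles with period 6.
The value 10 first appears (with n ≥ 1) at x[7].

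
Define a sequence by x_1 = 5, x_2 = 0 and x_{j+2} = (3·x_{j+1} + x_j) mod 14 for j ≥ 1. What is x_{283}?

Computing terms: x_1 = 5, x_2 = 0, x_3 = 5, x_4 = 1, x_5 = 8, x_6 = 11, x_7 = 13, x_8 = 8, x_9 = 9, x_{10} = 7, x_{11} = 2, x_{12} = 13, x_{13} = 13, x_{14} = 10, x_{15} = 1, x_{16} = 13, x_{17} = 12, x_{18} = 7, x_{19} = 5, x_{20} = 8, x_{21} = 1, x_{22} = 11, x_{23} = 6, x_{24} = 1, x_{25} = 9, x_{26} = 0, x_{27} = 9, x_{28} = 13, x_{29} = 6, x_{30} = 3, x_{31} = 1, x_{32} = 6, x_{33} = 5, x_{34} = 7, x_{35} = 12, x_{36} = 1, x_{37} = 1, x_{38} = 4, x_{39} = 13, x_{40} = 1, x_{41} = 2, x_{42} = 7, x_{43} = 9, x_{44} = 6, x_{45} = 13, x_{46} = 3, x_{47} = 8, x_{48} = 13, x_{49} = 5, x_{50} = 0.
The sequence repeats with period 48.
(283 - 1) mod 48 = 42, so x_{283} = x_{43} = 9.

9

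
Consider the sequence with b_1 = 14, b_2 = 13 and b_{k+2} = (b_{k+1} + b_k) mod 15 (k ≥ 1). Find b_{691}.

b_1 = 14, b_2 = 13, b_3 = 12, b_4 = 10, b_5 = 7, b_6 = 2, b_7 = 9, b_8 = 11, b_9 = 5, b_{10} = 1, b_{11} = 6, b_{12} = 7, b_{13} = 13, b_{14} = 5, b_{15} = 3, b_{16} = 8, b_{17} = 11, b_{18} = 4, b_{19} = 0, b_{20} = 4, b_{21} = 4, b_{22} = 8, b_{23} = 12, b_{24} = 5, b_{25} = 2, b_{26} = 7, b_{27} = 9, b_{28} = 1, b_{29} = 10, b_{30} = 11, b_{31} = 6, b_{32} = 2, b_{33} = 8, b_{34} = 10, b_{35} = 3, b_{36} = 13, b_{37} = 1, b_{38} = 14, b_{39} = 0, b_{40} = 14, b_{41} = 14, b_{42} = 13.
Since (b_{41}, b_{42}) = (b_1, b_2) = (14, 13) (two consecutive terms determine the rest), the sequence is periodic with period 40.
So b_{691} = b_{1 + ((691-1) mod 40)} = b_{11} = 6.

6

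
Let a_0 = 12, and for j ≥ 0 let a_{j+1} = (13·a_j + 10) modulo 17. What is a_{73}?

13

a_0 = 12; a_1 = 13; a_2 = 9; a_3 = 8; a_4 = 12.
Since a_4 = a_0 = 12, the sequence is periodic with period 4.
So a_{73} = a_{0 + ((73-0) mod 4)} = a_1 = 13.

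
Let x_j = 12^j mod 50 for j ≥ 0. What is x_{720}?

26

Listing terms: x_0 = 1,  x_1 = 12,  x_2 = 44,  x_3 = 28,  x_4 = 36,  x_5 = 32,  x_6 = 34,  x_7 = 8,  x_8 = 46,  x_9 = 2,  x_{10} = 24,  x_{11} = 38,  x_{12} = 6,  x_{13} = 22,  x_{14} = 14,  x_{15} = 18,  x_{16} = 16,  x_{17} = 42,  x_{18} = 4,  x_{19} = 48,  x_{20} = 26,  x_{21} = 12.
Since x_{21} = x_1 = 12, the sequence is eventually periodic: after a pre-period of length 1 it cycles with period 20.
For j ≥ 1, x_j depends only on (j - 1) mod 20. (720 - 1) mod 20 = 19, so x_{720} = x_{20} = 26.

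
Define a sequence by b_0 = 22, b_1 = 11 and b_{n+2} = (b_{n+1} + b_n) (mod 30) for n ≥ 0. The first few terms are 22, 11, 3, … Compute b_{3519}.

Listing terms: b_0 = 22; b_1 = 11; b_2 = 3; b_3 = 14; b_4 = 17; b_5 = 1; b_6 = 18; b_7 = 19; b_8 = 7; b_9 = 26; b_{10} = 3; b_{11} = 29; b_{12} = 2; b_{13} = 1; b_{14} = 3; b_{15} = 4; b_{16} = 7; b_{17} = 11; b_{18} = 18; b_{19} = 29; b_{20} = 17; b_{21} = 16; b_{22} = 3; b_{23} = 19; b_{24} = 22; b_{25} = 11.
Since (b_{24}, b_{25}) = (b_0, b_1) = (22, 11) (two consecutive terms determine the rest), the sequence is periodic with period 24.
(3519 - 0) mod 24 = 15, so b_{3519} = b_{15} = 4.

4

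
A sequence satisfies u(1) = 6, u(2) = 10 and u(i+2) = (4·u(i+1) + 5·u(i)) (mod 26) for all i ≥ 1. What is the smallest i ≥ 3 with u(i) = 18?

3

We have u(1) = 6,  u(2) = 10,  u(3) = 18,  u(4) = 18,  u(5) = 6,  u(6) = 10.
Since (u(5), u(6)) = (u(1), u(2)) = (6, 10) (two consecutive terms determine the rest), the sequence is periodic with period 4.
The value 18 first appears (with i ≥ 3) at u(3).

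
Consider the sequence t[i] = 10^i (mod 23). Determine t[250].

We have t[1] = 10,  t[2] = 8,  t[3] = 11,  t[4] = 18,  t[5] = 19,  t[6] = 6,  t[7] = 14,  t[8] = 2,  t[9] = 20,  t[10] = 16,  t[11] = 22,  t[12] = 13,  t[13] = 15,  t[14] = 12,  t[15] = 5,  t[16] = 4,  t[17] = 17,  t[18] = 9,  t[19] = 21,  t[20] = 3,  t[21] = 7,  t[22] = 1,  t[23] = 10.
Since t[23] = t[1] = 10, the sequence is periodic with period 22.
(250 - 1) mod 22 = 7, so t[250] = t[8] = 2.

2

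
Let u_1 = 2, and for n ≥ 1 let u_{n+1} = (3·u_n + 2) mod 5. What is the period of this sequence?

Listing terms: u_1 = 2; u_2 = 3; u_3 = 1; u_4 = 0; u_5 = 2.
Since u_5 = u_1 = 2, the sequence is periodic with period 4.

4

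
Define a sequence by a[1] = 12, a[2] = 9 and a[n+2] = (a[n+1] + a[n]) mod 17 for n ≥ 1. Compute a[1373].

0

We have a[1] = 12,  a[2] = 9,  a[3] = 4,  a[4] = 13,  a[5] = 0,  a[6] = 13,  a[7] = 13,  a[8] = 9,  a[9] = 5,  a[10] = 14,  a[11] = 2,  a[12] = 16,  a[13] = 1,  a[14] = 0,  a[15] = 1,  a[16] = 1,  a[17] = 2,  a[18] = 3,  a[19] = 5,  a[20] = 8,  a[21] = 13,  a[22] = 4,  a[23] = 0,  a[24] = 4,  a[25] = 4,  a[26] = 8,  a[27] = 12,  a[28] = 3,  a[29] = 15,  a[30] = 1,  a[31] = 16,  a[32] = 0,  a[33] = 16,  a[34] = 16,  a[35] = 15,  a[36] = 14,  a[37] = 12,  a[38] = 9.
Since (a[37], a[38]) = (a[1], a[2]) = (12, 9) (two consecutive terms determine the rest), the sequence is periodic with period 36.
(1373 - 1) mod 36 = 4, so a[1373] = a[5] = 0.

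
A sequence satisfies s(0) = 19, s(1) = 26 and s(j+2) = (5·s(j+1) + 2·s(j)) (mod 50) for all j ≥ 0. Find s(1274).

Listing terms: s(0) = 19, s(1) = 26, s(2) = 18, s(3) = 42, s(4) = 46, s(5) = 14, s(6) = 12, s(7) = 38, s(8) = 14, s(9) = 46, s(10) = 8, s(11) = 32, s(12) = 26, s(13) = 44, s(14) = 22, s(15) = 48, s(16) = 34, s(17) = 16, s(18) = 48, s(19) = 22, s(20) = 6, s(21) = 24, s(22) = 32, s(23) = 8, s(24) = 4, s(25) = 36, s(26) = 38, s(27) = 12, s(28) = 36, s(29) = 4, s(30) = 42, s(31) = 18, s(32) = 24, s(33) = 6, s(34) = 28, s(35) = 2, s(36) = 16, s(37) = 34, s(38) = 2, s(39) = 28, s(40) = 44, s(41) = 26, s(42) = 18.
Since (s(41), s(42)) = (s(1), s(2)) = (26, 18) (two consecutive terms determine the rest), the sequence is eventually periodic: after a pre-period of length 1 it cycles with period 40.
For j ≥ 1, s(j) depends only on (j - 1) mod 40. (1274 - 1) mod 40 = 33, so s(1274) = s(34) = 28.

28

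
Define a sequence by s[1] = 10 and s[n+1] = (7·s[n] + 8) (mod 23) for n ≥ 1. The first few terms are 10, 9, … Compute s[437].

11

Computing terms: s[1] = 10, s[2] = 9, s[3] = 2, s[4] = 22, s[5] = 1, s[6] = 15, s[7] = 21, s[8] = 17, s[9] = 12, s[10] = 0, s[11] = 8, s[12] = 18, s[13] = 19, s[14] = 3, s[15] = 6, s[16] = 4, s[17] = 13, s[18] = 7, s[19] = 11, s[20] = 16, s[21] = 5, s[22] = 20, s[23] = 10.
The sequence repeats with period 22.
(437 - 1) mod 22 = 18, so s[437] = s[19] = 11.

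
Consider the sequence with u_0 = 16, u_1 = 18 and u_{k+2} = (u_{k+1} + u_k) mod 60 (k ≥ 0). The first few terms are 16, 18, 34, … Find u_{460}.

26

We have u_0 = 16; u_1 = 18; u_2 = 34; u_3 = 52; u_4 = 26; u_5 = 18; u_6 = 44; u_7 = 2; u_8 = 46; u_9 = 48; u_{10} = 34; u_{11} = 22; u_{12} = 56; u_{13} = 18; u_{14} = 14; u_{15} = 32; u_{16} = 46; u_{17} = 18; u_{18} = 4; u_{19} = 22; u_{20} = 26; u_{21} = 48; u_{22} = 14; u_{23} = 2; u_{24} = 16; u_{25} = 18.
Since (u_{24}, u_{25}) = (u_0, u_1) = (16, 18) (two consecutive terms determine the rest), the sequence is periodic with period 24.
(460 - 0) mod 24 = 4, so u_{460} = u_4 = 26.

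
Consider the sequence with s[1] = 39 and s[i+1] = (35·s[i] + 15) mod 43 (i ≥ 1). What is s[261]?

We have s[1] = 39, s[2] = 4, s[3] = 26, s[4] = 22, s[5] = 11, s[6] = 13, s[7] = 40, s[8] = 39.
The sequence repeats with period 7.
(261 - 1) mod 7 = 1, so s[261] = s[2] = 4.

4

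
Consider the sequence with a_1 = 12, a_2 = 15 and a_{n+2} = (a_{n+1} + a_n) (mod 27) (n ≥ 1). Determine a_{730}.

6

We have a_1 = 12; a_2 = 15; a_3 = 0; a_4 = 15; a_5 = 15; a_6 = 3; a_7 = 18; a_8 = 21; a_9 = 12; a_{10} = 6; a_{11} = 18; a_{12} = 24; a_{13} = 15; a_{14} = 12; a_{15} = 0; a_{16} = 12; a_{17} = 12; a_{18} = 24; a_{19} = 9; a_{20} = 6; a_{21} = 15; a_{22} = 21; a_{23} = 9; a_{24} = 3; a_{25} = 12; a_{26} = 15.
Since (a_{25}, a_{26}) = (a_1, a_2) = (12, 15) (two consecutive terms determine the rest), the sequence is periodic with period 24.
(730 - 1) mod 24 = 9, so a_{730} = a_{10} = 6.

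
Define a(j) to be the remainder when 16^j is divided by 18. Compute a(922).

16

Computing terms: a(1) = 16; a(2) = 4; a(3) = 10; a(4) = 16.
Since a(4) = a(1) = 16, the sequence is periodic with period 3.
(922 - 1) mod 3 = 0, so a(922) = a(1) = 16.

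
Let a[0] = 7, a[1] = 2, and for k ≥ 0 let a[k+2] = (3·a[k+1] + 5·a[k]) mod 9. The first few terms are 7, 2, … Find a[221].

2

Listing terms: a[0] = 7; a[1] = 2; a[2] = 5; a[3] = 7; a[4] = 1; a[5] = 2; a[6] = 2; a[7] = 7; a[8] = 4; a[9] = 2; a[10] = 8; a[11] = 7; a[12] = 7; a[13] = 2.
Since (a[12], a[13]) = (a[0], a[1]) = (7, 2) (two consecutive terms determine the rest), the sequence is periodic with period 12.
So a[221] = a[0 + ((221-0) mod 12)] = a[5] = 2.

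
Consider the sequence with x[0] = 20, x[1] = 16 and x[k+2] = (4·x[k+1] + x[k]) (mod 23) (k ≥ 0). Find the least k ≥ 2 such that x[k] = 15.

2

We have x[0] = 20, x[1] = 16, x[2] = 15, x[3] = 7, x[4] = 20, x[5] = 18, x[6] = 0, x[7] = 18, x[8] = 3, x[9] = 7, x[10] = 8, x[11] = 16, x[12] = 3, x[13] = 5, x[14] = 0, x[15] = 5, x[16] = 20, x[17] = 16.
The sequence repeats with period 16.
The value 15 first appears (with k ≥ 2) at x[2].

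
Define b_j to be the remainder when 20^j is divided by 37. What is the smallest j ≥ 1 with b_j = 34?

Listing terms: b_0 = 1, b_1 = 20, b_2 = 30, b_3 = 8, b_4 = 12, b_5 = 18, b_6 = 27, b_7 = 22, b_8 = 33, b_9 = 31, b_{10} = 28, b_{11} = 5, b_{12} = 26, b_{13} = 2, b_{14} = 3, b_{15} = 23, b_{16} = 16, b_{17} = 24, b_{18} = 36, b_{19} = 17, b_{20} = 7, b_{21} = 29, b_{22} = 25, b_{23} = 19, b_{24} = 10, b_{25} = 15, b_{26} = 4, b_{27} = 6, b_{28} = 9, b_{29} = 32, b_{30} = 11, b_{31} = 35, b_{32} = 34, b_{33} = 14, b_{34} = 21, b_{35} = 13, b_{36} = 1.
The sequence repeats with period 36.
The value 34 first appears (with j ≥ 1) at b_{32}.

32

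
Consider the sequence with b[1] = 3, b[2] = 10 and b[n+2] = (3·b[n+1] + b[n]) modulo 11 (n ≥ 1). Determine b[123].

b[1] = 3,  b[2] = 10,  b[3] = 0,  b[4] = 10,  b[5] = 8,  b[6] = 1,  b[7] = 0,  b[8] = 1,  b[9] = 3,  b[10] = 10.
Since (b[9], b[10]) = (b[1], b[2]) = (3, 10) (two consecutive terms determine the rest), the sequence is periodic with period 8.
(123 - 1) mod 8 = 2, so b[123] = b[3] = 0.

0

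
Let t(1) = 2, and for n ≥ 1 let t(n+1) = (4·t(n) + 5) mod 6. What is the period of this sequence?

Listing terms: t(1) = 2,  t(2) = 1,  t(3) = 3,  t(4) = 5,  t(5) = 1.
Since t(5) = t(2) = 1, the sequence is eventually periodic: after a pre-period of length 1 it cycles with period 3.

3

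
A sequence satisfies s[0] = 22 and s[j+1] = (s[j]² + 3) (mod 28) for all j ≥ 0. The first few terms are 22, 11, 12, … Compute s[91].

s[0] = 22; s[1] = 11; s[2] = 12; s[3] = 7; s[4] = 24; s[5] = 19; s[6] = 0; s[7] = 3; s[8] = 12.
Since s[8] = s[2] = 12, the sequence is eventually periodic: after a pre-period of length 2 it cycles with period 6.
For j ≥ 2, s[j] depends only on (j - 2) mod 6. (91 - 2) mod 6 = 5, so s[91] = s[7] = 3.

3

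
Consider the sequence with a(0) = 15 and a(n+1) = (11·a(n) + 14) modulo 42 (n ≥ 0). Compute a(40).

a(0) = 15,  a(1) = 11,  a(2) = 9,  a(3) = 29,  a(4) = 39,  a(5) = 23,  a(6) = 15.
The sequence repeats with period 6.
(40 - 0) mod 6 = 4, so a(40) = a(4) = 39.

39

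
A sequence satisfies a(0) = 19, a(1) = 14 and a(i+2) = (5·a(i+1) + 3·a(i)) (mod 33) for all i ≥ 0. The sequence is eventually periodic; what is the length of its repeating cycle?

10

We have a(0) = 19; a(1) = 14; a(2) = 28; a(3) = 17; a(4) = 4; a(5) = 5; a(6) = 4; a(7) = 2; a(8) = 22; a(9) = 17; a(10) = 19; a(11) = 14.
Since (a(10), a(11)) = (a(0), a(1)) = (19, 14) (two consecutive terms determine the rest), the sequence is periodic with period 10.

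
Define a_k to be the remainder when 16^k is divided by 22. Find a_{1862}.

a_0 = 1,  a_1 = 16,  a_2 = 14,  a_3 = 4,  a_4 = 20,  a_5 = 12,  a_6 = 16.
Since a_6 = a_1 = 16, the sequence is eventually periodic: after a pre-period of length 1 it cycles with period 5.
For k ≥ 1, a_k depends only on (k - 1) mod 5. (1862 - 1) mod 5 = 1, so a_{1862} = a_2 = 14.

14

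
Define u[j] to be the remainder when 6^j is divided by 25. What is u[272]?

Listing terms: u[0] = 1,  u[1] = 6,  u[2] = 11,  u[3] = 16,  u[4] = 21,  u[5] = 1.
Since u[5] = u[0] = 1, the sequence is periodic with period 5.
So u[272] = u[0 + ((272-0) mod 5)] = u[2] = 11.

11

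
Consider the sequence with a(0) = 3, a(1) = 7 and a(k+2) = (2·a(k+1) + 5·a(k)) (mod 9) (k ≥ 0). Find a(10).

7

We have a(0) = 3,  a(1) = 7,  a(2) = 2,  a(3) = 3,  a(4) = 7.
The sequence repeats with period 3.
(10 - 0) mod 3 = 1, so a(10) = a(1) = 7.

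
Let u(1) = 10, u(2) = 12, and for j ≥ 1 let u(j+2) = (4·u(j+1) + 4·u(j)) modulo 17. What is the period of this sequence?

u(1) = 10,  u(2) = 12,  u(3) = 3,  u(4) = 9,  u(5) = 14,  u(6) = 7,  u(7) = 16,  u(8) = 7,  u(9) = 7,  u(10) = 5,  u(11) = 14,  u(12) = 8,  u(13) = 3,  u(14) = 10,  u(15) = 1,  u(16) = 10,  u(17) = 10,  u(18) = 12.
Since (u(17), u(18)) = (u(1), u(2)) = (10, 12) (two consecutive terms determine the rest), the sequence is periodic with period 16.

16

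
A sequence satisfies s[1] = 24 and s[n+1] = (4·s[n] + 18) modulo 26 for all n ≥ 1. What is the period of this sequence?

Computing terms: s[1] = 24; s[2] = 10; s[3] = 6; s[4] = 16; s[5] = 4; s[6] = 8; s[7] = 24.
The sequence repeats with period 6.

6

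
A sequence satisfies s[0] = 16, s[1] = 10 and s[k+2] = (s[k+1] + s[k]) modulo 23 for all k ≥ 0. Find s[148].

Computing terms: s[0] = 16; s[1] = 10; s[2] = 3; s[3] = 13; s[4] = 16; s[5] = 6; s[6] = 22; s[7] = 5; s[8] = 4; s[9] = 9; s[10] = 13; s[11] = 22; s[12] = 12; s[13] = 11; s[14] = 0; s[15] = 11; s[16] = 11; s[17] = 22; s[18] = 10; s[19] = 9; s[20] = 19; s[21] = 5; s[22] = 1; s[23] = 6; s[24] = 7; s[25] = 13; s[26] = 20; s[27] = 10; s[28] = 7; s[29] = 17; s[30] = 1; s[31] = 18; s[32] = 19; s[33] = 14; s[34] = 10; s[35] = 1; s[36] = 11; s[37] = 12; s[38] = 0; s[39] = 12; s[40] = 12; s[41] = 1; s[42] = 13; s[43] = 14; s[44] = 4; s[45] = 18; s[46] = 22; s[47] = 17; s[48] = 16; s[49] = 10.
The sequence repeats with period 48.
So s[148] = s[0 + ((148-0) mod 48)] = s[4] = 16.

16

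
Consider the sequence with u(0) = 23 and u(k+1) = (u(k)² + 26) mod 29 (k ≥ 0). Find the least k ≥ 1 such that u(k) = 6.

Computing terms: u(0) = 23,  u(1) = 4,  u(2) = 13,  u(3) = 21,  u(4) = 3,  u(5) = 6,  u(6) = 4.
Since u(6) = u(1) = 4, the sequence is eventually periodic: after a pre-period of length 1 it cycles with period 5.
The value 6 first appears (with k ≥ 1) at u(5).

5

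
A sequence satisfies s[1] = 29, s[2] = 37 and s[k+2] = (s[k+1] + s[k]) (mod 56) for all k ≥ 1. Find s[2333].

41

Listing terms: s[1] = 29; s[2] = 37; s[3] = 10; s[4] = 47; s[5] = 1; s[6] = 48; s[7] = 49; s[8] = 41; s[9] = 34; s[10] = 19; s[11] = 53; s[12] = 16; s[13] = 13; s[14] = 29; s[15] = 42; s[16] = 15; s[17] = 1; s[18] = 16; s[19] = 17; s[20] = 33; s[21] = 50; s[22] = 27; s[23] = 21; s[24] = 48; s[25] = 13; s[26] = 5; s[27] = 18; s[28] = 23; s[29] = 41; s[30] = 8; s[31] = 49; s[32] = 1; s[33] = 50; s[34] = 51; s[35] = 45; s[36] = 40; s[37] = 29; s[38] = 13; s[39] = 42; s[40] = 55; s[41] = 41; s[42] = 40; s[43] = 25; s[44] = 9; s[45] = 34; s[46] = 43; s[47] = 21; s[48] = 8; s[49] = 29; s[50] = 37.
The sequence repeats with period 48.
(2333 - 1) mod 48 = 28, so s[2333] = s[29] = 41.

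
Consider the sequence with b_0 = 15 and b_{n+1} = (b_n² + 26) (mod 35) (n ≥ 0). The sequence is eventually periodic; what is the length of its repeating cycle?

We have b_0 = 15, b_1 = 6, b_2 = 27, b_3 = 20, b_4 = 6.
Since b_4 = b_1 = 6, the sequence is eventually periodic: after a pre-period of length 1 it cycles with period 3.

3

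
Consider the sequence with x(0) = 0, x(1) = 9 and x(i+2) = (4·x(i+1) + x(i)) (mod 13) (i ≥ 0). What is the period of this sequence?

28

Computing terms: x(0) = 0,  x(1) = 9,  x(2) = 10,  x(3) = 10,  x(4) = 11,  x(5) = 2,  x(6) = 6,  x(7) = 0,  x(8) = 6,  x(9) = 11,  x(10) = 11,  x(11) = 3,  x(12) = 10,  x(13) = 4,  x(14) = 0,  x(15) = 4,  x(16) = 3,  x(17) = 3,  x(18) = 2,  x(19) = 11,  x(20) = 7,  x(21) = 0,  x(22) = 7,  x(23) = 2,  x(24) = 2,  x(25) = 10,  x(26) = 3,  x(27) = 9,  x(28) = 0,  x(29) = 9.
Since (x(28), x(29)) = (x(0), x(1)) = (0, 9) (two consecutive terms determine the rest), the sequence is periodic with period 28.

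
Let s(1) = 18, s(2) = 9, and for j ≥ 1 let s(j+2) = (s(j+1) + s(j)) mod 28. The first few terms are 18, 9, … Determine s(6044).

Listing terms: s(1) = 18,  s(2) = 9,  s(3) = 27,  s(4) = 8,  s(5) = 7,  s(6) = 15,  s(7) = 22,  s(8) = 9,  s(9) = 3,  s(10) = 12,  s(11) = 15,  s(12) = 27,  s(13) = 14,  s(14) = 13,  s(15) = 27,  s(16) = 12,  s(17) = 11,  s(18) = 23,  s(19) = 6,  s(20) = 1,  s(21) = 7,  s(22) = 8,  s(23) = 15,  s(24) = 23,  s(25) = 10,  s(26) = 5,  s(27) = 15,  s(28) = 20,  s(29) = 7,  s(30) = 27,  s(31) = 6,  s(32) = 5,  s(33) = 11,  s(34) = 16,  s(35) = 27,  s(36) = 15,  s(37) = 14,  s(38) = 1,  s(39) = 15,  s(40) = 16,  s(41) = 3,  s(42) = 19,  s(43) = 22,  s(44) = 13,  s(45) = 7,  s(46) = 20,  s(47) = 27,  s(48) = 19,  s(49) = 18,  s(50) = 9.
Since (s(49), s(50)) = (s(1), s(2)) = (18, 9) (two consecutive terms determine the rest), the sequence is periodic with period 48.
(6044 - 1) mod 48 = 43, so s(6044) = s(44) = 13.

13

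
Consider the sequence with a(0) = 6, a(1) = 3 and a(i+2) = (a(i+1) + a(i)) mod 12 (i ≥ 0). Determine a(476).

a(0) = 6, a(1) = 3, a(2) = 9, a(3) = 0, a(4) = 9, a(5) = 9, a(6) = 6, a(7) = 3.
The sequence repeats with period 6.
So a(476) = a(0 + ((476-0) mod 6)) = a(2) = 9.

9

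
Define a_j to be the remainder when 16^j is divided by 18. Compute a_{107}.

4

Computing terms: a_1 = 16, a_2 = 4, a_3 = 10, a_4 = 16.
Since a_4 = a_1 = 16, the sequence is periodic with period 3.
So a_{107} = a_{1 + ((107-1) mod 3)} = a_2 = 4.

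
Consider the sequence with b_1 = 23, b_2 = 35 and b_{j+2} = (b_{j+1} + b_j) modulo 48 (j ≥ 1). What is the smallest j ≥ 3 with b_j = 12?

12

Computing terms: b_1 = 23,  b_2 = 35,  b_3 = 10,  b_4 = 45,  b_5 = 7,  b_6 = 4,  b_7 = 11,  b_8 = 15,  b_9 = 26,  b_{10} = 41,  b_{11} = 19,  b_{12} = 12,  b_{13} = 31,  b_{14} = 43,  b_{15} = 26,  b_{16} = 21,  b_{17} = 47,  b_{18} = 20,  b_{19} = 19,  b_{20} = 39,  b_{21} = 10,  b_{22} = 1,  b_{23} = 11,  b_{24} = 12,  b_{25} = 23,  b_{26} = 35.
Since (b_{25}, b_{26}) = (b_1, b_2) = (23, 35) (two consecutive terms determine the rest), the sequence is periodic with period 24.
The value 12 first appears (with j ≥ 3) at b_{12}.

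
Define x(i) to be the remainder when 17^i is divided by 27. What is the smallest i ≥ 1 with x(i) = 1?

6

Listing terms: x(0) = 1, x(1) = 17, x(2) = 19, x(3) = 26, x(4) = 10, x(5) = 8, x(6) = 1.
Since x(6) = x(0) = 1, the sequence is periodic with period 6.
The value 1 next appears (with i ≥ 1) at x(6).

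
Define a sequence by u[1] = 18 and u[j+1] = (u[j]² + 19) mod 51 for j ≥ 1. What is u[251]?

Computing terms: u[1] = 18; u[2] = 37; u[3] = 11; u[4] = 38; u[5] = 35; u[6] = 20; u[7] = 11.
Since u[7] = u[3] = 11, the sequence is eventually periodic: after a pre-period of length 2 it cycles with period 4.
For j ≥ 3, u[j] depends only on (j - 3) mod 4. (251 - 3) mod 4 = 0, so u[251] = u[3] = 11.

11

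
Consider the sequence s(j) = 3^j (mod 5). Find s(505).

s(1) = 3; s(2) = 4; s(3) = 2; s(4) = 1; s(5) = 3.
Since s(5) = s(1) = 3, the sequence is periodic with period 4.
(505 - 1) mod 4 = 0, so s(505) = s(1) = 3.

3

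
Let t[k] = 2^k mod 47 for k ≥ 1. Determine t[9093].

We have t[1] = 2, t[2] = 4, t[3] = 8, t[4] = 16, t[5] = 32, t[6] = 17, t[7] = 34, t[8] = 21, t[9] = 42, t[10] = 37, t[11] = 27, t[12] = 7, t[13] = 14, t[14] = 28, t[15] = 9, t[16] = 18, t[17] = 36, t[18] = 25, t[19] = 3, t[20] = 6, t[21] = 12, t[22] = 24, t[23] = 1, t[24] = 2.
The sequence repeats with period 23.
So t[9093] = t[1 + ((9093-1) mod 23)] = t[8] = 21.

21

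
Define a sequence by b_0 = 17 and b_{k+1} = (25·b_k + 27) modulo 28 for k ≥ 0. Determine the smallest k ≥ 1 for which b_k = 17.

Computing terms: b_0 = 17, b_1 = 4, b_2 = 15, b_3 = 10, b_4 = 25, b_5 = 8, b_6 = 3, b_7 = 18, b_8 = 1, b_9 = 24, b_{10} = 11, b_{11} = 22, b_{12} = 17.
The sequence repeats with period 12.
The value 17 next appears (with k ≥ 1) at b_{12}.

12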